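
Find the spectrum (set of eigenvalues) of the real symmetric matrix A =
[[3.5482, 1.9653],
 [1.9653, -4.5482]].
sigma(A) ≈ {-5, 4}

A is real symmetric, so its spectrum consists of real eigenvalues. Expanding the characteristic polynomial of the displayed matrix gives
  det(λ I - A) = p(λ) = λ^2 + (1)λ + (-20).
Solving p(λ) = 0 yields eigenvalues ≈ -5, 4. (A is shown rounded to 4 decimals, so these recover the underlying integer eigenvalues to within that precision.)
Verification: the trace of A = -1 equals the sum of eigenvalues -1, and det(A) ≈ -20.0003 matches the eigenvalue product -20.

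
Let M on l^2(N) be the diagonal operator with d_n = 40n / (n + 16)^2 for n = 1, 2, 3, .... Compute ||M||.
||M|| = 5/8 (attained at n = 16)

For M diagonal, ||M|| = sup_n |d_n|. Treat f(x) = 40x / (x + 16)^2 for real x > 0. By the quotient rule, f'(x) = 40(16 - x)/(x + 16)^3, which is positive for x < 16 and negative for x > 16. So f has a unique maximum at x = 16, and since 16 is a positive integer, the supremum over n ≥ 1 is attained at n = 16: d_16 = 40·16/(16 + 16)^2 = 40·16/1024 = 5/8. Hence ||M|| = 5/8.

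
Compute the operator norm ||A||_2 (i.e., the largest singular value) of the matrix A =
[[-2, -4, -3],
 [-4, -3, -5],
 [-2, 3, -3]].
||A||_2 ≈ 8.8628 (= sqrt(largest eigenvalue of A^T A))

||A||_2 = sigma_max(A) = sqrt(lambda_max(A^T A)). Form the symmetric matrix M = A^T A =
[[24, 14, 32],
 [14, 34, 18],
 [32, 18, 43]].
Its characteristic polynomial (trace, sum of principal 2x2 minors, determinant of M give the coefficients) is
  p(λ) = det(λ I - M) = λ^3 - 101λ^2 + 1766λ - 196.
No integer candidate from the rational root theorem (±divisors of 196) is a root, so the roots are irrational. The cubic discriminant is Δ = 9604019604 > 0, so there are three distinct real roots. p(0) = -196 and p(1) = 1470 have opposite signs, so a root lies in (0, 1); Newton's method refines it to λ ≈ 0.1117. p(22) = 420 and p(23) = -840 have opposite signs, so a root lies in (22, 23); Newton's method refines it to λ ≈ 22.3393. p(78) = -2380 and p(79) = 2016 have opposite signs, so a root lies in (78, 79); Newton's method refines it to λ ≈ 78.549. Check (Vieta): the three roots sum to 101, matching tr M = 101.
So the eigenvalues of A^T A are ≈ 0.1117, 22.3393, 78.549 (all ≥ 0, as they must be for A^T A). The largest is λ_max ≈ 78.549, hence ||A||_2 = sqrt(λ_max) ≈ 8.8628.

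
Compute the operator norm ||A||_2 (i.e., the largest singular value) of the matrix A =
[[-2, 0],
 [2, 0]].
||A||_2 = sqrt(8) ≈ 2.8284 (= sqrt(largest eigenvalue of A^T A))

||A||_2 = sigma_max(A) = sqrt(lambda_max(A^T A)). Form the symmetric matrix M = A^T A =
[[8, 0],
 [0, 0]].
Its characteristic polynomial (trace, determinant of M give the coefficients) is
  p(λ) = det(λ I - M) = λ^2 - 8λ.
For λ^2 - 8λ the discriminant is 64. It is a perfect square (8^2), so the roots are rational: λ = (8 ± 8)/2 = 8, 0.
So the eigenvalues of A^T A are ≈ 0, 8 (all ≥ 0, as they must be for A^T A). The largest is λ_max = 8, hence ||A||_2 = sqrt(λ_max) = sqrt(8) ≈ 2.8284.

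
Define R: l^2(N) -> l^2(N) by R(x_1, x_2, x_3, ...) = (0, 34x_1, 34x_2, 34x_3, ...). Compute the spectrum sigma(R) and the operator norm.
sigma(R) = closed disk {z in C : |z| ≤ 34}; ||R|| = 34

Note R = 34·U where U is the unit right shift (U x)_k = x_{k-1} (with x_0 := 0); so ||R|| = 34||U|| and sigma(R) = 34·sigma(U). ||R x||^2 = sum_{k≥1} |34x_k|^2 = 1156||x||^2, so ||R|| = 34 and sigma(R) ⊂ {|z| ≤ 34}. For any |lambda| < 34, the equation (R - lambda I) x = 0 forces x_1 = 0, then 34x_k = lambda x_{k+1} ⇒ x = 0, so R has no eigenvalues. But (R - lambda I) is not surjective for |lambda| < 34: solving (R - lambda I) x = e_1 would require x_n proportional to (lambda/34)^(-n), which is not in l^2. So every |lambda| < 34 lies in the residual spectrum. The boundary |lambda| = 34 is in the approximate point spectrum (the spectrum is closed). Hence sigma(R) is the closed disk of radius 34.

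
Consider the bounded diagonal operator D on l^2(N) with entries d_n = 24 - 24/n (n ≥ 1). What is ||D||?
||D|| = 24

For a diagonal operator on l^2 with entries d_n, ||D|| = sup_n |d_n|. Here d_1 = 0, d_2 = 12, ..., and d_n = 24 - 24/n increases monotonically toward 24. All terms lie in [0, 24), so |d_n| = d_n and the supremum is the limit 24, which is not attained by any individual d_n. Hence ||D|| = 24.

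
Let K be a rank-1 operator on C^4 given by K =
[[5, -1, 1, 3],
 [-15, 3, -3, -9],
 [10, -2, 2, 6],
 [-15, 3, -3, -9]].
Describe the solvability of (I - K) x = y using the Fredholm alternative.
(I - K) is singular (det(I - K) = 0, i.e. 1 ∈ sigma(K)). (I - K) x = y is solvable iff y ⊥ ker((I - K)^*) = span{(5, -1, 1, 3)}, i.e. iff 5y_1 - y_2 + y_3 + 3y_4 = 0. When solvable, the solutions are x = y + c·(1, -3, 2, -3), c arbitrary (ker(I - K) = span{(1, -3, 2, -3)}, dimension 1).

K has rank 1, so it is an outer product K = u v^T: every row of K is a multiple of one row vector. Reading off the entries, u = (1, -3, 2, -3) and v = (5, -1, 1, 3) (row i of K equals u_i·v^T). A rank-one matrix u v^T satisfies K u = u (v·u) and kills the (3)-dimensional subspace v^⊥, so its characteristic polynomial is lambda^3 (lambda - v·u) with v·u = tr K = 1. Hence the eigenvalues of I - K are 1 (multiplicity 3) and 1 - (1) = 0, so det(I - K) = 0. (Direct check: I - K =
[[-4, 1, -1, -3],
 [15, -2, 3, 9],
 [-10, 2, -1, -6],
 [15, -3, 3, 10]]
has determinant 0.) So 1 is an eigenvalue of K and (I - K) is not invertible. The finite-dimensional Fredholm alternative says: either (I - K) is invertible, or ker(I - K) ≠ {0} and then range(I - K) = ker((I - K)^*)^⊥, with dim ker(I - K) = dim ker((I - K)^*). We are in the second case, so we need both kernels. Kernel of I - K: (I - K) u = u - u (v·u) = u - u = 0, so ker(I - K) = span{u} = span{(1, -3, 2, -3)} (it is exactly 1-dimensional because rank(I - K) = 3). Kernel of the adjoint: K is real, so (I - K)^* = I - K^T = I - v u^T, and (I - v u^T) v = v - v (u·v) = 0; hence ker((I - K)^*) = span{v} = span{(5, -1, 1, 3)}. Therefore (I - K) x = y is solvable iff <y, v> = 0, i.e. iff 5y_1 - y_2 + y_3 + 3y_4 = 0. When this holds, K y = u (v·y) = 0, so (I - K) y = y and x = y is a particular solution; the full solution set is the line x = y + c·u = y + c·(1, -3, 2, -3), c ∈ C.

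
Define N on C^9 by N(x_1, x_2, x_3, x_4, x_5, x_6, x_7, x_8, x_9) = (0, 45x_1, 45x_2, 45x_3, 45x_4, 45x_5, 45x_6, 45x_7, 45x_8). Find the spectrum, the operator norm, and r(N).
sigma(N) = {0}; ||N|| = 45; r(N) = 0. (N is nilpotent with N^9 = 0.)

On C^9, N is a strictly lower-triangular matrix with 45 on the subdiagonal and zeros elsewhere, so its characteristic polynomial is lambda^9 and every eigenvalue is 0: sigma(N) = {0}. For the operator norm, N e_i = 45e_{i+1} for i = 1, ..., 8 and N e_9 = 0, so the singular values of N are 45 (with multiplicity 8) and 0; hence ||N|| = 45. The spectral radius r(N) = max|lambda| = 0. Note ||N|| > r(N) — characteristic of non-normal nilpotent operators. Indeed N^9 = 0.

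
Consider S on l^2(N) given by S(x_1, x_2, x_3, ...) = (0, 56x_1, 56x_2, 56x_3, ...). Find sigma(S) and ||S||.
sigma(S) = closed disk {z in C : |z| ≤ 56}; ||S|| = 56

Note S = 56·U where U is the unit right shift (U x)_k = x_{k-1} (with x_0 := 0); so ||S|| = 56||U|| and sigma(S) = 56·sigma(U). ||S x||^2 = sum_{k≥1} |56x_k|^2 = 3136||x||^2, so ||S|| = 56 and sigma(S) ⊂ {|z| ≤ 56}. For any |lambda| < 56, the equation (S - lambda I) x = 0 forces x_1 = 0, then 56x_k = lambda x_{k+1} ⇒ x = 0, so S has no eigenvalues. But (S - lambda I) is not surjective for |lambda| < 56: solving (S - lambda I) x = e_1 would require x_n proportional to (lambda/56)^(-n), which is not in l^2. So every |lambda| < 56 lies in the residual spectrum. The boundary |lambda| = 56 is in the approximate point spectrum (the spectrum is closed). Hence sigma(S) is the closed disk of radius 56.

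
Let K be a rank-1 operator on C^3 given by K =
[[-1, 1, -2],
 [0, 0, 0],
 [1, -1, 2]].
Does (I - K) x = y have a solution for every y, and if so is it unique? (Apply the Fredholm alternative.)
(I - K) is singular (det(I - K) = 0, i.e. 1 ∈ sigma(K)). (I - K) x = y is solvable iff y ⊥ ker((I - K)^*) = span{(-1, 1, -2)}, i.e. iff -y_1 + y_2 - 2y_3 = 0. When solvable, the solutions are x = y + c·(1, 0, -1), c arbitrary (ker(I - K) = span{(1, 0, -1)}, dimension 1).

K has rank 1, so it is an outer product K = u v^T: every row of K is a multiple of one row vector. Reading off the entries, u = (1, 0, -1) and v = (-1, 1, -2) (row i of K equals u_i·v^T). A rank-one matrix u v^T satisfies K u = u (v·u) and kills the (2)-dimensional subspace v^⊥, so its characteristic polynomial is lambda^2 (lambda - v·u) with v·u = tr K = 1. Hence the eigenvalues of I - K are 1 (multiplicity 2) and 1 - (1) = 0, so det(I - K) = 0. (Direct check: I - K =
[[2, -1, 2],
 [0, 1, 0],
 [-1, 1, -1]]
has determinant 0.) So 1 is an eigenvalue of K and (I - K) is not invertible. The finite-dimensional Fredholm alternative says: either (I - K) is invertible, or ker(I - K) ≠ {0} and then range(I - K) = ker((I - K)^*)^⊥, with dim ker(I - K) = dim ker((I - K)^*). We are in the second case, so we need both kernels. Kernel of I - K: (I - K) u = u - u (v·u) = u - u = 0, so ker(I - K) = span{u} = span{(1, 0, -1)} (it is exactly 1-dimensional because rank(I - K) = 2). Kernel of the adjoint: K is real, so (I - K)^* = I - K^T = I - v u^T, and (I - v u^T) v = v - v (u·v) = 0; hence ker((I - K)^*) = span{v} = span{(-1, 1, -2)}. Therefore (I - K) x = y is solvable iff <y, v> = 0, i.e. iff -y_1 + y_2 - 2y_3 = 0. When this holds, K y = u (v·y) = 0, so (I - K) y = y and x = y is a particular solution; the full solution set is the line x = y + c·u = y + c·(1, 0, -1), c ∈ C.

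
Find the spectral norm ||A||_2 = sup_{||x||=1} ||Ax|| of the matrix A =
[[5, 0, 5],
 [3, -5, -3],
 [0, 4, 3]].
||A||_2 ≈ 8.3106 (= sqrt(largest eigenvalue of A^T A))

||A||_2 = sigma_max(A) = sqrt(lambda_max(A^T A)). Form the symmetric matrix M = A^T A =
[[34, -15, 16],
 [-15, 41, 27],
 [16, 27, 43]].
Its characteristic polynomial (trace, sum of principal 2x2 minors, determinant of M give the coefficients) is
  p(λ) = det(λ I - M) = λ^3 - 118λ^2 + 3409λ - 2025.
No integer candidate from the rational root theorem (±divisors of 2025) is a root, so the roots are irrational. The cubic discriminant is Δ = 4590102753 > 0, so there are three distinct real roots. p(0) = -2025 and p(1) = 1267 have opposite signs, so a root lies in (0, 1); Newton's method refines it to λ ≈ 0.6067. p(48) = 327 and p(49) = -653 have opposite signs, so a root lies in (48, 49); Newton's method refines it to λ ≈ 48.3275. p(69) = -93 and p(70) = 1405 have opposite signs, so a root lies in (69, 70); Newton's method refines it to λ ≈ 69.0658. Check (Vieta): the three roots sum to 118, matching tr M = 118.
So the eigenvalues of A^T A are ≈ 0.6067, 48.3275, 69.0658 (all ≥ 0, as they must be for A^T A). The largest is λ_max ≈ 69.0658, hence ||A||_2 = sqrt(λ_max) ≈ 8.3106.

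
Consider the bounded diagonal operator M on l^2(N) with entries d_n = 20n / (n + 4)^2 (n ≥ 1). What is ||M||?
||M|| = 5/4 (attained at n = 4)

For M diagonal, ||M|| = sup_n |d_n|. Treat f(x) = 20x / (x + 4)^2 for real x > 0. By the quotient rule, f'(x) = 20(4 - x)/(x + 4)^3, which is positive for x < 4 and negative for x > 4. So f has a unique maximum at x = 4, and since 4 is a positive integer, the supremum over n ≥ 1 is attained at n = 4: d_4 = 20·4/(4 + 4)^2 = 20·4/64 = 5/4. Hence ||M|| = 5/4.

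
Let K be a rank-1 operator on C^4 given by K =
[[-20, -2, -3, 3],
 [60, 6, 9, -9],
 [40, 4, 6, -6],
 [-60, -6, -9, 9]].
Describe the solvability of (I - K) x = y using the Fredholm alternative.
(I - K) is singular (det(I - K) = 0, i.e. 1 ∈ sigma(K)). (I - K) x = y is solvable iff y ⊥ ker((I - K)^*) = span{(-20, -2, -3, 3)}, i.e. iff -20y_1 - 2y_2 - 3y_3 + 3y_4 = 0. When solvable, the solutions are x = y + c·(1, -3, -2, 3), c arbitrary (ker(I - K) = span{(1, -3, -2, 3)}, dimension 1).

K has rank 1, so it is an outer product K = u v^T: every row of K is a multiple of one row vector. Reading off the entries, u = (1, -3, -2, 3) and v = (-20, -2, -3, 3) (row i of K equals u_i·v^T). A rank-one matrix u v^T satisfies K u = u (v·u) and kills the (3)-dimensional subspace v^⊥, so its characteristic polynomial is lambda^3 (lambda - v·u) with v·u = tr K = 1. Hence the eigenvalues of I - K are 1 (multiplicity 3) and 1 - (1) = 0, so det(I - K) = 0. (Direct check: I - K =
[[21, 2, 3, -3],
 [-60, -5, -9, 9],
 [-40, -4, -5, 6],
 [60, 6, 9, -8]]
has determinant 0.) So 1 is an eigenvalue of K and (I - K) is not invertible. The finite-dimensional Fredholm alternative says: either (I - K) is invertible, or ker(I - K) ≠ {0} and then range(I - K) = ker((I - K)^*)^⊥, with dim ker(I - K) = dim ker((I - K)^*). We are in the second case, so we need both kernels. Kernel of I - K: (I - K) u = u - u (v·u) = u - u = 0, so ker(I - K) = span{u} = span{(1, -3, -2, 3)} (it is exactly 1-dimensional because rank(I - K) = 3). Kernel of the adjoint: K is real, so (I - K)^* = I - K^T = I - v u^T, and (I - v u^T) v = v - v (u·v) = 0; hence ker((I - K)^*) = span{v} = span{(-20, -2, -3, 3)}. Therefore (I - K) x = y is solvable iff <y, v> = 0, i.e. iff -20y_1 - 2y_2 - 3y_3 + 3y_4 = 0. When this holds, K y = u (v·y) = 0, so (I - K) y = y and x = y is a particular solution; the full solution set is the line x = y + c·u = y + c·(1, -3, -2, 3), c ∈ C.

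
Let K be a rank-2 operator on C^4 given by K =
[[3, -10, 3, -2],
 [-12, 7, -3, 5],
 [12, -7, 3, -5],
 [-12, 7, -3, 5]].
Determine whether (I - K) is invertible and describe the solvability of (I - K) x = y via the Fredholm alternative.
(I - K) is invertible (det(I - K) = -152 ≠ 0), so for every y in C^4 the equation (I - K) x = y has a unique solution.

K has rank 2 and factors as K = U V^T = u1 v1^T + u2 v2^T with u1 = (-1, -2, 2, -2), v1 = (3, 1, 0, -1), u2 = (3, -3, 3, -3), v2 = (2, -3, 1, -1) (multiplying out reproduces the displayed K). The nonzero eigenvalues of U V^T coincide with those of the 2 x 2 matrix G = V^T U = [[v1·u1, v1·u2], [v2·u1, v2·u2]] = [[-3, 9], [8, 21]], and by the Sylvester determinant identity det(I_4 - U V^T) = det(I_2 - V^T U) = det([[4, -9], [-8, -20]]) = (4)(-20) - (-9)(-8) = -152. (Direct check: I - K =
[[-2, 10, -3, 2],
 [12, -6, 3, -5],
 [-12, 7, -2, 5],
 [12, -7, 3, -4]]
has determinant -152.) The finite-dimensional Fredholm alternative says: either (I - K) is invertible, or ker(I - K) ≠ {0} and then range(I - K) = ker((I - K)^*)^⊥, with dim ker(I - K) = dim ker((I - K)^*). Since det(I - K) ≠ 0, 1 is not an eigenvalue of K and ker(I - K) = {0}, so we are in the first case: for every y there is a unique x = (I - K)^(-1) y. (Explicitly, by the Woodbury identity, (I - U V^T)^(-1) = I + U (I_2 - G)^(-1) V^T.)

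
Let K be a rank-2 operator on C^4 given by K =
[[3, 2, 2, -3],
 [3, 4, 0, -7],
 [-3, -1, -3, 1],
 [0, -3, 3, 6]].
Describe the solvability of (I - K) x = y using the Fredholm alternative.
(I - K) is invertible (det(I - K) = -18 ≠ 0), so for every y in C^4 the equation (I - K) x = y has a unique solution.

K has rank 2 and factors as K = U V^T = u1 v1^T + u2 v2^T with u1 = (0, -2, -1, 3), v1 = (0, -1, 1, 2), u2 = (-1, -1, 1, 0), v2 = (-3, -2, -2, 3) (multiplying out reproduces the displayed K). The nonzero eigenvalues of U V^T coincide with those of the 2 x 2 matrix G = V^T U = [[v1·u1, v1·u2], [v2·u1, v2·u2]] = [[7, 2], [15, 3]], and by the Sylvester determinant identity det(I_4 - U V^T) = det(I_2 - V^T U) = det([[-6, -2], [-15, -2]]) = (-6)(-2) - (-2)(-15) = -18. (Direct check: I - K =
[[-2, -2, -2, 3],
 [-3, -3, 0, 7],
 [3, 1, 4, -1],
 [0, 3, -3, -5]]
has determinant -18.) The finite-dimensional Fredholm alternative says: either (I - K) is invertible, or ker(I - K) ≠ {0} and then range(I - K) = ker((I - K)^*)^⊥, with dim ker(I - K) = dim ker((I - K)^*). Since det(I - K) ≠ 0, 1 is not an eigenvalue of K and ker(I - K) = {0}, so we are in the first case: for every y there is a unique x = (I - K)^(-1) y. (Explicitly, by the Woodbury identity, (I - U V^T)^(-1) = I + U (I_2 - G)^(-1) V^T.)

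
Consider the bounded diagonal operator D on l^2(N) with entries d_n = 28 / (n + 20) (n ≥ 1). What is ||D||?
||D|| = 4/3 (attained at n = 1)

For D diagonal, ||D|| = sup_n |d_n| = sup_n 28/(n + 20). This is positive and strictly decreasing in n, so the supremum is attained at n = 1: d_1 = 28/(1 + 20) = 4/3. Hence ||D|| = 4/3.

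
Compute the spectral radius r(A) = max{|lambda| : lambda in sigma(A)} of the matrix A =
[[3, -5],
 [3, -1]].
r(A) = sqrt(12) ≈ 3.4641

The eigenvalues of A are the roots of its characteristic polynomial. With M = A (coefficients from the trace and determinant):
  p(λ) = det(λ I - M) = λ^2 - 2λ + 12.
For λ^2 - 2λ + 12 the discriminant is -44. It is negative, so the roots are the complex-conjugate pair λ = 1 ± (sqrt(44)/2) i ≈ 1 ± 3.3166i. For a conjugate pair the product of the roots equals the constant term, so |λ|^2 = 12 and |λ| = sqrt(12) ≈ 3.4641.
Thus the eigenvalues (to 4 decimals) are 1 ± 3.3166i (modulus 3.4641). The spectral radius is the largest modulus: r(A) = sqrt(12) ≈ 3.4641. (Cross-check: r(A) ≤ ||A||_2 ≈ 6.3592; equality holds whenever A is normal, though it can also hold for some non-normal A.)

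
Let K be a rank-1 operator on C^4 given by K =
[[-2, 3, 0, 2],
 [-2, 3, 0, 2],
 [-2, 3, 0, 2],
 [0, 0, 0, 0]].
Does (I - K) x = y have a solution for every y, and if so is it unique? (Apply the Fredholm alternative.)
(I - K) is singular (det(I - K) = 0, i.e. 1 ∈ sigma(K)). (I - K) x = y is solvable iff y ⊥ ker((I - K)^*) = span{(-2, 3, 0, 2)}, i.e. iff -2y_1 + 3y_2 + 2y_4 = 0. When solvable, the solutions are x = y + c·(1, 1, 1, 0), c arbitrary (ker(I - K) = span{(1, 1, 1, 0)}, dimension 1).

K has rank 1, so it is an outer product K = u v^T: every row of K is a multiple of one row vector. Reading off the entries, u = (1, 1, 1, 0) and v = (-2, 3, 0, 2) (row i of K equals u_i·v^T). A rank-one matrix u v^T satisfies K u = u (v·u) and kills the (3)-dimensional subspace v^⊥, so its characteristic polynomial is lambda^3 (lambda - v·u) with v·u = tr K = 1. Hence the eigenvalues of I - K are 1 (multiplicity 3) and 1 - (1) = 0, so det(I - K) = 0. (Direct check: I - K =
[[3, -3, 0, -2],
 [2, -2, 0, -2],
 [2, -3, 1, -2],
 [0, 0, 0, 1]]
has determinant 0.) So 1 is an eigenvalue of K and (I - K) is not invertible. The finite-dimensional Fredholm alternative says: either (I - K) is invertible, or ker(I - K) ≠ {0} and then range(I - K) = ker((I - K)^*)^⊥, with dim ker(I - K) = dim ker((I - K)^*). We are in the second case, so we need both kernels. Kernel of I - K: (I - K) u = u - u (v·u) = u - u = 0, so ker(I - K) = span{u} = span{(1, 1, 1, 0)} (it is exactly 1-dimensional because rank(I - K) = 3). Kernel of the adjoint: K is real, so (I - K)^* = I - K^T = I - v u^T, and (I - v u^T) v = v - v (u·v) = 0; hence ker((I - K)^*) = span{v} = span{(-2, 3, 0, 2)}. Therefore (I - K) x = y is solvable iff <y, v> = 0, i.e. iff -2y_1 + 3y_2 + 2y_4 = 0. When this holds, K y = u (v·y) = 0, so (I - K) y = y and x = y is a particular solution; the full solution set is the line x = y + c·u = y + c·(1, 1, 1, 0), c ∈ C.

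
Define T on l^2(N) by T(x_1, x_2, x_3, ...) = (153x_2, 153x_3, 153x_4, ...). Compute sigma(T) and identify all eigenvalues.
sigma(T) = closed disk {z in C : |z| ≤ 153}; sigma_p(T) = open disk {z in C : |z| < 153}

Note T = 153·V where V is the unit left shift (V x)_k = x_{k+1}; so sigma(T) = 153·sigma(V) and ||T|| = 153||V||. ||T x||^2 = 23409sum_{k≥2} |x_k|^2 ≤ 23409||x||^2, with equality on {x : x_1 = 0}, so ||T|| = 153. For any lambda with |lambda| < 153, set r = lambda/153 (|r| < 1); the vector x = (1, r, r^2, ...) is in l^2 and satisfies T x = 153(r, r^2, ...) = lambda x, so lambda is an eigenvalue. On the boundary |lambda| = 153 the geometric series diverges, so no l^2 eigenvector exists, but these lambda lie in the approximate point spectrum. Hence sigma(T) is the closed disk of radius 153 and sigma_p(T) is the open disk.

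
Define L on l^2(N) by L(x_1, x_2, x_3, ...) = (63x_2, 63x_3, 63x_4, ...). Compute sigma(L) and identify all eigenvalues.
sigma(L) = closed disk {z in C : |z| ≤ 63}; sigma_p(L) = open disk {z in C : |z| < 63}

Note L = 63·V where V is the unit left shift (V x)_k = x_{k+1}; so sigma(L) = 63·sigma(V) and ||L|| = 63||V||. ||L x||^2 = 3969sum_{k≥2} |x_k|^2 ≤ 3969||x||^2, with equality on {x : x_1 = 0}, so ||L|| = 63. For any lambda with |lambda| < 63, set r = lambda/63 (|r| < 1); the vector x = (1, r, r^2, ...) is in l^2 and satisfies L x = 63(r, r^2, ...) = lambda x, so lambda is an eigenvalue. On the boundary |lambda| = 63 the geometric series diverges, so no l^2 eigenvector exists, but these lambda lie in the approximate point spectrum. Hence sigma(L) is the closed disk of radius 63 and sigma_p(L) is the open disk.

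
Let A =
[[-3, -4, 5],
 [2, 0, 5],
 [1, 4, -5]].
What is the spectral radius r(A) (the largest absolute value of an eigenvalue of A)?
r(A) ≈ 7.5655

The eigenvalues of A are the roots of its characteristic polynomial. With M = A (coefficients from the trace, the sum of principal 2x2 minors, and det A):
  p(λ) = det(λ I - M) = λ^3 + 8λ^2 - 2λ - 40.
No integer candidate from the rational root theorem (±divisors of 40) is a root, so the roots are irrational. The cubic discriminant is Δ = 50528 > 0, so there are three distinct real roots. p(-8) = -24 and p(-7) = 23 have opposite signs, so a root lies in (-8, -7); Newton's method refines it to λ ≈ -7.5655. p(-3) = 11 and p(-2) = -12 have opposite signs, so a root lies in (-3, -2); Newton's method refines it to λ ≈ -2.5269. p(2) = -4 and p(3) = 53 have opposite signs, so a root lies in (2, 3); Newton's method refines it to λ ≈ 2.0924. Check (Vieta): the three roots sum to -8, matching tr M = -8.
Thus the eigenvalues (to 4 decimals) are -7.5655 (modulus 7.5655); -2.5269 (modulus 2.5269); 2.0924 (modulus 2.0924). The spectral radius is the largest modulus: r(A) ≈ 7.5655. (Cross-check: r(A) ≤ ||A||_2 ≈ 10.1064; equality holds whenever A is normal, though it can also hold for some non-normal A.)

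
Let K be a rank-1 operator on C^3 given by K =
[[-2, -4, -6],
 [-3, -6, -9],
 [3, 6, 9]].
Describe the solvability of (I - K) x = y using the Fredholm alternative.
(I - K) is singular (det(I - K) = 0, i.e. 1 ∈ sigma(K)). (I - K) x = y is solvable iff y ⊥ ker((I - K)^*) = span{(-1, -2, -3)}, i.e. iff -y_1 - 2y_2 - 3y_3 = 0. When solvable, the solutions are x = y + c·(2, 3, -3), c arbitrary (ker(I - K) = span{(2, 3, -3)}, dimension 1).

K has rank 1, so it is an outer product K = u v^T: every row of K is a multiple of one row vector. Reading off the entries, u = (2, 3, -3) and v = (-1, -2, -3) (row i of K equals u_i·v^T). A rank-one matrix u v^T satisfies K u = u (v·u) and kills the (2)-dimensional subspace v^⊥, so its characteristic polynomial is lambda^2 (lambda - v·u) with v·u = tr K = 1. Hence the eigenvalues of I - K are 1 (multiplicity 2) and 1 - (1) = 0, so det(I - K) = 0. (Direct check: I - K =
[[3, 4, 6],
 [3, 7, 9],
 [-3, -6, -8]]
has determinant 0.) So 1 is an eigenvalue of K and (I - K) is not invertible. The finite-dimensional Fredholm alternative says: either (I - K) is invertible, or ker(I - K) ≠ {0} and then range(I - K) = ker((I - K)^*)^⊥, with dim ker(I - K) = dim ker((I - K)^*). We are in the second case, so we need both kernels. Kernel of I - K: (I - K) u = u - u (v·u) = u - u = 0, so ker(I - K) = span{u} = span{(2, 3, -3)} (it is exactly 1-dimensional because rank(I - K) = 2). Kernel of the adjoint: K is real, so (I - K)^* = I - K^T = I - v u^T, and (I - v u^T) v = v - v (u·v) = 0; hence ker((I - K)^*) = span{v} = span{(-1, -2, -3)}. Therefore (I - K) x = y is solvable iff <y, v> = 0, i.e. iff -y_1 - 2y_2 - 3y_3 = 0. When this holds, K y = u (v·y) = 0, so (I - K) y = y and x = y is a particular solution; the full solution set is the line x = y + c·u = y + c·(2, 3, -3), c ∈ C.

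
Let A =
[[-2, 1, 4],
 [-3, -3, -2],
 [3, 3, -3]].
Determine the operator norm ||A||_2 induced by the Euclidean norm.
||A||_2 ≈ 6.4558 (= sqrt(largest eigenvalue of A^T A))

||A||_2 = sigma_max(A) = sqrt(lambda_max(A^T A)). Form the symmetric matrix M = A^T A =
[[22, 16, -11],
 [16, 19, 1],
 [-11, 1, 29]].
Its characteristic polynomial (trace, sum of principal 2x2 minors, determinant of M give the coefficients) is
  p(λ) = det(λ I - M) = λ^3 - 70λ^2 + 1229λ - 2025.
No integer candidate from the rational root theorem (±divisors of 2025) is a root, so the roots are irrational. The cubic discriminant is Δ = 222609569 > 0, so there are three distinct real roots. p(1) = -865 and p(2) = 161 have opposite signs, so a root lies in (1, 2); Newton's method refines it to λ ≈ 1.8343. p(26) = 185 and p(27) = -189 have opposite signs, so a root lies in (26, 27); Newton's method refines it to λ ≈ 26.4883. p(41) = -385 and p(42) = 201 have opposite signs, so a root lies in (41, 42); Newton's method refines it to λ ≈ 41.6774. Check (Vieta): the three roots sum to 70, matching tr M = 70.
So the eigenvalues of A^T A are ≈ 1.8343, 26.4883, 41.6774 (all ≥ 0, as they must be for A^T A). The largest is λ_max ≈ 41.6774, hence ||A||_2 = sqrt(λ_max) ≈ 6.4558.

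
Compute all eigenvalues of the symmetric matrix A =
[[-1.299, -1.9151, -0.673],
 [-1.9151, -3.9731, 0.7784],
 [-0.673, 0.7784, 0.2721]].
sigma(A) ≈ {-5, -1, 1}

A is real symmetric, so its spectrum consists of real eigenvalues. Expanding the characteristic polynomial of the displayed matrix gives
  det(λ I - A) = p(λ) = λ^3 + (5)λ^2 + (-1)λ + (-5).
Solving p(λ) = 0 yields eigenvalues ≈ -5, -1, 1. (A is shown rounded to 4 decimals, so these recover the underlying integer eigenvalues to within that precision.)
Verification: the trace of A = -5 equals the sum of eigenvalues -5, and det(A) ≈ 4.9995 matches the eigenvalue product 5.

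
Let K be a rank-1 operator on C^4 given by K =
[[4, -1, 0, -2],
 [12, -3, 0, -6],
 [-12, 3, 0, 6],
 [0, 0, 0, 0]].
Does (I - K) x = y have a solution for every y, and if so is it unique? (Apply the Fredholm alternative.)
(I - K) is singular (det(I - K) = 0, i.e. 1 ∈ sigma(K)). (I - K) x = y is solvable iff y ⊥ ker((I - K)^*) = span{(4, -1, 0, -2)}, i.e. iff 4y_1 - y_2 - 2y_4 = 0. When solvable, the solutions are x = y + c·(1, 3, -3, 0), c arbitrary (ker(I - K) = span{(1, 3, -3, 0)}, dimension 1).

K has rank 1, so it is an outer product K = u v^T: every row of K is a multiple of one row vector. Reading off the entries, u = (1, 3, -3, 0) and v = (4, -1, 0, -2) (row i of K equals u_i·v^T). A rank-one matrix u v^T satisfies K u = u (v·u) and kills the (3)-dimensional subspace v^⊥, so its characteristic polynomial is lambda^3 (lambda - v·u) with v·u = tr K = 1. Hence the eigenvalues of I - K are 1 (multiplicity 3) and 1 - (1) = 0, so det(I - K) = 0. (Direct check: I - K =
[[-3, 1, 0, 2],
 [-12, 4, 0, 6],
 [12, -3, 1, -6],
 [0, 0, 0, 1]]
has determinant 0.) So 1 is an eigenvalue of K and (I - K) is not invertible. The finite-dimensional Fredholm alternative says: either (I - K) is invertible, or ker(I - K) ≠ {0} and then range(I - K) = ker((I - K)^*)^⊥, with dim ker(I - K) = dim ker((I - K)^*). We are in the second case, so we need both kernels. Kernel of I - K: (I - K) u = u - u (v·u) = u - u = 0, so ker(I - K) = span{u} = span{(1, 3, -3, 0)} (it is exactly 1-dimensional because rank(I - K) = 3). Kernel of the adjoint: K is real, so (I - K)^* = I - K^T = I - v u^T, and (I - v u^T) v = v - v (u·v) = 0; hence ker((I - K)^*) = span{v} = span{(4, -1, 0, -2)}. Therefore (I - K) x = y is solvable iff <y, v> = 0, i.e. iff 4y_1 - y_2 - 2y_4 = 0. When this holds, K y = u (v·y) = 0, so (I - K) y = y and x = y is a particular solution; the full solution set is the line x = y + c·u = y + c·(1, 3, -3, 0), c ∈ C.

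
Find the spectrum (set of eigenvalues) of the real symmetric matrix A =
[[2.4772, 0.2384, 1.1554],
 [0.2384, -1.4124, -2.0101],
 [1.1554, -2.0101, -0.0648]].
sigma(A) ≈ {-3, 1, 3}

A is real symmetric, so its spectrum consists of real eigenvalues. Expanding the characteristic polynomial of the displayed matrix gives
  det(λ I - A) = p(λ) = λ^3 + (-1)λ^2 + (-9)λ + (9).
Solving p(λ) = 0 yields eigenvalues ≈ -3, 1, 3. (A is shown rounded to 4 decimals, so these recover the underlying integer eigenvalues to within that precision.)
Verification: the trace of A = 1 equals the sum of eigenvalues 1, and det(A) ≈ -9.0006 matches the eigenvalue product -9.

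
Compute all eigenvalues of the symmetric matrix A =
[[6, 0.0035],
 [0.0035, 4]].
sigma(A) ≈ {4, 6}

A is real symmetric, so its spectrum consists of real eigenvalues. Expanding the characteristic polynomial of the displayed matrix gives
  det(λ I - A) = p(λ) = λ^2 + (-10)λ + (24).
Solving p(λ) = 0 yields eigenvalues ≈ 4, 6. (A is shown rounded to 4 decimals, so these recover the underlying integer eigenvalues to within that precision.)
Verification: the trace of A = 10 equals the sum of eigenvalues 10, and det(A) ≈ 24.0000 matches the eigenvalue product 24.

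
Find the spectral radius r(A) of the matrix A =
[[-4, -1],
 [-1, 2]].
r(A) = (2 + sqrt(40))/2 ≈ 4.1623

The eigenvalues of A are the roots of its characteristic polynomial. With M = A (coefficients from the trace and determinant):
  p(λ) = det(λ I - M) = λ^2 + 2λ - 9.
For λ^2 + 2λ - 9 the discriminant is 40. It is nonnegative but not a perfect square, so the roots are real and irrational: λ = (-2 ± sqrt(40))/2 ≈ 2.1623, -4.1623.
Thus the eigenvalues (to 4 decimals) are 2.1623 (modulus 2.1623); -4.1623 (modulus 4.1623). The spectral radius is the largest modulus: r(A) = (2 + sqrt(40))/2 ≈ 4.1623. (Cross-check: r(A) ≤ ||A||_2 ≈ 4.1623; equality holds whenever A is normal, though it can also hold for some non-normal A.)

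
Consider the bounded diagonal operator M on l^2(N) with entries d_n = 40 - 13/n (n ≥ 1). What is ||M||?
||M|| = 40

For a diagonal operator on l^2 with entries d_n, ||M|| = sup_n |d_n|. Here d_1 = 27, d_2 = 67/2, ..., and d_n = 40 - 13/n increases monotonically toward 40. All terms lie in [27, 40), so |d_n| = d_n and the supremum is the limit 40, which is not attained by any individual d_n. Hence ||M|| = 40.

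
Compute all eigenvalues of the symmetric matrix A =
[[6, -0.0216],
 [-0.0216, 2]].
sigma(A) ≈ {2, 6}

A is real symmetric, so its spectrum consists of real eigenvalues. Expanding the characteristic polynomial of the displayed matrix gives
  det(λ I - A) = p(λ) = λ^2 + (-8)λ + (12).
Solving p(λ) = 0 yields eigenvalues ≈ 2, 6. (A is shown rounded to 4 decimals, so these recover the underlying integer eigenvalues to within that precision.)
Verification: the trace of A = 8 equals the sum of eigenvalues 8, and det(A) ≈ 11.9999 matches the eigenvalue product 12.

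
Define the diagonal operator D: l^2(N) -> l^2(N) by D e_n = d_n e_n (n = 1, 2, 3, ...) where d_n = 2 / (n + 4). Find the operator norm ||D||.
||D|| = 2/5 (attained at n = 1)

For D diagonal, ||D|| = sup_n |d_n| = sup_n 2/(n + 4). This is positive and strictly decreasing in n, so the supremum is attained at n = 1: d_1 = 2/(1 + 4) = 2/5. Hence ||D|| = 2/5.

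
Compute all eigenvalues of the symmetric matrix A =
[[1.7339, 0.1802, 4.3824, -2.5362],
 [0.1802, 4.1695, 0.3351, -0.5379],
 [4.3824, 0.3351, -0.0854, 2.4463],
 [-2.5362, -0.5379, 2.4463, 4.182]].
sigma(A) ≈ {-5, 4, 5, 6}

A is real symmetric, so its spectrum consists of real eigenvalues. Expanding the characteristic polynomial of the displayed matrix gives
  det(λ I - A) = p(λ) = λ^4 + (-10)λ^3 + (-1)λ^2 + (250)λ + (-599.9965).
Solving p(λ) = 0 yields eigenvalues ≈ -5, 4, 5, 6. (A is shown rounded to 4 decimals, so these recover the underlying integer eigenvalues to within that precision.)
Verification: the trace of A = 10 equals the sum of eigenvalues 10, and det(A) ≈ -599.9965 matches the eigenvalue product -600.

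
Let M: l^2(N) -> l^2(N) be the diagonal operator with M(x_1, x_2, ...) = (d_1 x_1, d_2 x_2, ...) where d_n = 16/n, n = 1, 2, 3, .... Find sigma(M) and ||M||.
sigma(M) = {16/n : n ≥ 1} ∪ {0}; ||M|| = 16

A bounded diagonal operator on l^2 with diagonal entries d_n has spectrum equal to the closure of {d_n : n ≥ 1}: every d_n is an eigenvalue (with eigenvector e_n), so {d_n} ⊂ sigma(M); the spectrum is closed, so its closure is too; and for lambda not in the closure, (M - lambda I) has bounded inverse (the diagonal entries 1/(d_n - lambda) are bounded). For our sequence d_n = 16/n, n = 1, 2, 3, ...:
  - {d_n} = {16/n : n ≥ 1}; the only limit point is 0
  - closure = {16/n : n ≥ 1} ∪ {0}
For the norm: a diagonal operator has ||M|| = sup_n |d_n|. Here d_n = 16/n is positive and decreasing, so sup_n |d_n| = d_1 = 16. So ||M|| = 16.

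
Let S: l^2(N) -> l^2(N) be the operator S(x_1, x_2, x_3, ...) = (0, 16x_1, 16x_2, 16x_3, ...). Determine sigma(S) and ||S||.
sigma(S) = closed disk {z in C : |z| ≤ 16}; ||S|| = 16

Note S = 16·U where U is the unit right shift (U x)_k = x_{k-1} (with x_0 := 0); so ||S|| = 16||U|| and sigma(S) = 16·sigma(U). ||S x||^2 = sum_{k≥1} |16x_k|^2 = 256||x||^2, so ||S|| = 16 and sigma(S) ⊂ {|z| ≤ 16}. For any |lambda| < 16, the equation (S - lambda I) x = 0 forces x_1 = 0, then 16x_k = lambda x_{k+1} ⇒ x = 0, so S has no eigenvalues. But (S - lambda I) is not surjective for |lambda| < 16: solving (S - lambda I) x = e_1 would require x_n proportional to (lambda/16)^(-n), which is not in l^2. So every |lambda| < 16 lies in the residual spectrum. The boundary |lambda| = 16 is in the approximate point spectrum (the spectrum is closed). Hence sigma(S) is the closed disk of radius 16.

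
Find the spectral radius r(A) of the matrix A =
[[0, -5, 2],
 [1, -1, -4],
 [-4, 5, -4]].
r(A) ≈ 5.5826

The eigenvalues of A are the roots of its characteristic polynomial. With M = A (coefficients from the trace, the sum of principal 2x2 minors, and det A):
  p(λ) = det(λ I - M) = λ^3 + 5λ^2 + 37λ + 98.
No integer candidate from the rational root theorem (±divisors of 98) is a root, so the roots are irrational. The cubic discriminant is Δ = -150355 < 0, so there is one real root and a complex-conjugate pair. p(-4) = -34 and p(-3) = 5 have opposite signs, so a root lies in (-4, -3); Newton's method refines it to λ ≈ -3.1445. Dividing out (λ - (-3.1445)) leaves approximately λ^2 + 1.8555λ + 31.1654. For λ^2 + 1.8555λ + 31.1654 the discriminant is -121.2188. It is negative, so the remaining roots are the complex-conjugate pair λ ≈ -0.9277 ± 5.505i. Their product equals the constant term, so |λ|^2 ≈ 31.1654 and |λ| ≈ 5.5826.
Thus the eigenvalues (to 4 decimals) are -3.1445 (modulus 3.1445); -0.9277 ± 5.505i (modulus 5.5826). The spectral radius is the largest modulus: r(A) ≈ 5.5826. (Cross-check: r(A) ≤ ||A||_2 ≈ 8.9306; equality holds whenever A is normal, though it can also hold for some non-normal A.)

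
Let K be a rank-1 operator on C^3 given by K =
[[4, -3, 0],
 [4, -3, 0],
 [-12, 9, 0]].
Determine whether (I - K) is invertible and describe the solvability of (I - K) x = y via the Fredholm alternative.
(I - K) is singular (det(I - K) = 0, i.e. 1 ∈ sigma(K)). (I - K) x = y is solvable iff y ⊥ ker((I - K)^*) = span{(4, -3, 0)}, i.e. iff 4y_1 - 3y_2 = 0. When solvable, the solutions are x = y + c·(1, 1, -3), c arbitrary (ker(I - K) = span{(1, 1, -3)}, dimension 1).

K has rank 1, so it is an outer product K = u v^T: every row of K is a multiple of one row vector. Reading off the entries, u = (1, 1, -3) and v = (4, -3, 0) (row i of K equals u_i·v^T). A rank-one matrix u v^T satisfies K u = u (v·u) and kills the (2)-dimensional subspace v^⊥, so its characteristic polynomial is lambda^2 (lambda - v·u) with v·u = tr K = 1. Hence the eigenvalues of I - K are 1 (multiplicity 2) and 1 - (1) = 0, so det(I - K) = 0. (Direct check: I - K =
[[-3, 3, 0],
 [-4, 4, 0],
 [12, -9, 1]]
has determinant 0.) So 1 is an eigenvalue of K and (I - K) is not invertible. The finite-dimensional Fredholm alternative says: either (I - K) is invertible, or ker(I - K) ≠ {0} and then range(I - K) = ker((I - K)^*)^⊥, with dim ker(I - K) = dim ker((I - K)^*). We are in the second case, so we need both kernels. Kernel of I - K: (I - K) u = u - u (v·u) = u - u = 0, so ker(I - K) = span{u} = span{(1, 1, -3)} (it is exactly 1-dimensional because rank(I - K) = 2). Kernel of the adjoint: K is real, so (I - K)^* = I - K^T = I - v u^T, and (I - v u^T) v = v - v (u·v) = 0; hence ker((I - K)^*) = span{v} = span{(4, -3, 0)}. Therefore (I - K) x = y is solvable iff <y, v> = 0, i.e. iff 4y_1 - 3y_2 = 0. When this holds, K y = u (v·y) = 0, so (I - K) y = y and x = y is a particular solution; the full solution set is the line x = y + c·u = y + c·(1, 1, -3), c ∈ C.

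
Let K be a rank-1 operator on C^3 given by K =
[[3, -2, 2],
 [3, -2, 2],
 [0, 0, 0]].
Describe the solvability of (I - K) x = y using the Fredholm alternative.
(I - K) is singular (det(I - K) = 0, i.e. 1 ∈ sigma(K)). (I - K) x = y is solvable iff y ⊥ ker((I - K)^*) = span{(3, -2, 2)}, i.e. iff 3y_1 - 2y_2 + 2y_3 = 0. When solvable, the solutions are x = y + c·(1, 1, 0), c arbitrary (ker(I - K) = span{(1, 1, 0)}, dimension 1).

K has rank 1, so it is an outer product K = u v^T: every row of K is a multiple of one row vector. Reading off the entries, u = (1, 1, 0) and v = (3, -2, 2) (row i of K equals u_i·v^T). A rank-one matrix u v^T satisfies K u = u (v·u) and kills the (2)-dimensional subspace v^⊥, so its characteristic polynomial is lambda^2 (lambda - v·u) with v·u = tr K = 1. Hence the eigenvalues of I - K are 1 (multiplicity 2) and 1 - (1) = 0, so det(I - K) = 0. (Direct check: I - K =
[[-2, 2, -2],
 [-3, 3, -2],
 [0, 0, 1]]
has determinant 0.) So 1 is an eigenvalue of K and (I - K) is not invertible. The finite-dimensional Fredholm alternative says: either (I - K) is invertible, or ker(I - K) ≠ {0} and then range(I - K) = ker((I - K)^*)^⊥, with dim ker(I - K) = dim ker((I - K)^*). We are in the second case, so we need both kernels. Kernel of I - K: (I - K) u = u - u (v·u) = u - u = 0, so ker(I - K) = span{u} = span{(1, 1, 0)} (it is exactly 1-dimensional because rank(I - K) = 2). Kernel of the adjoint: K is real, so (I - K)^* = I - K^T = I - v u^T, and (I - v u^T) v = v - v (u·v) = 0; hence ker((I - K)^*) = span{v} = span{(3, -2, 2)}. Therefore (I - K) x = y is solvable iff <y, v> = 0, i.e. iff 3y_1 - 2y_2 + 2y_3 = 0. When this holds, K y = u (v·y) = 0, so (I - K) y = y and x = y is a particular solution; the full solution set is the line x = y + c·u = y + c·(1, 1, 0), c ∈ C.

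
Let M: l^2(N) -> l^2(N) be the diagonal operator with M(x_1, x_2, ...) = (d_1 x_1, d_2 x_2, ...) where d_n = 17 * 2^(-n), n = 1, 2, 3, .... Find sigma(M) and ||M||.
sigma(M) = {17 * 2^(-n) : n ≥ 1} ∪ {0}; ||M|| = 17/2

A bounded diagonal operator on l^2 with diagonal entries d_n has spectrum equal to the closure of {d_n : n ≥ 1}: every d_n is an eigenvalue (with eigenvector e_n), so {d_n} ⊂ sigma(M); the spectrum is closed, so its closure is too; and for lambda not in the closure, (M - lambda I) has bounded inverse (the diagonal entries 1/(d_n - lambda) are bounded). For our sequence d_n = 17 * 2^(-n), n = 1, 2, 3, ...:
  - {d_n} = {17 * 2^(-n) : n ≥ 1}; the only limit point is 0
  - closure = {17 * 2^(-n) : n ≥ 1} ∪ {0}
For the norm: a diagonal operator has ||M|| = sup_n |d_n|. Here d_n = 17 * 2^(-n) is positive and decreasing, so sup_n |d_n| = d_1 = 17/2. So ||M|| = 17/2.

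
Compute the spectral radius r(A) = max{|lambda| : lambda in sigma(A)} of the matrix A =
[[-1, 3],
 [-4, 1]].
r(A) = sqrt(11) ≈ 3.3166

The eigenvalues of A are the roots of its characteristic polynomial. With M = A (coefficients from the trace and determinant):
  p(λ) = det(λ I - M) = λ^2 + 11.
For λ^2 + 11 the discriminant is -44. It is negative, so the roots are the complex-conjugate pair λ = 0 ± (sqrt(44)/2) i ≈ 0 ± 3.3166i. For a conjugate pair the product of the roots equals the constant term, so |λ|^2 = 11 and |λ| = sqrt(11) ≈ 3.3166.
Thus the eigenvalues (to 4 decimals) are 0 ± 3.3166i (modulus 3.3166). The spectral radius is the largest modulus: r(A) = sqrt(11) ≈ 3.3166. (Cross-check: r(A) ≤ ||A||_2 ≈ 4.618; equality holds whenever A is normal, though it can also hold for some non-normal A.)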